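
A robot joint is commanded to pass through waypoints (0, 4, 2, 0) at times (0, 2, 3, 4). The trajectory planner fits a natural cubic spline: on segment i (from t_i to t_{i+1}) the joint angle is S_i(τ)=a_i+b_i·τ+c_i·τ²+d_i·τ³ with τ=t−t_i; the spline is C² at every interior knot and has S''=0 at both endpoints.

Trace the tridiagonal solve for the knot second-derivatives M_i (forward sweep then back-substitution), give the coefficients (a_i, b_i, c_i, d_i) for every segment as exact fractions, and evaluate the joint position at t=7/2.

  seg 0: a=0 b=78/23 c=0 d=-8/23
  seg 1: a=4 b=-18/23 c=-48/23 d=20/23
  seg 2: a=2 b=-54/23 c=12/23 d=-4/23
S(7/2) = 43/46

Δ: Δ0=2, Δ1=-2, Δ2=-2
row 1: diag=6, rhs=-24; c'=1/6, d'=-4
row 2: denom=4−1·1/6=23/6; d'=(0−1·-4)/(23/6)=24/23
back: M2=24/23
back: M1=-4−1/6·24/23=-96/23
M: M0=0, M1=-96/23, M2=24/23, M3=0
seg 0: a=0, c=M0/2=0, d=(M1−M0)/(6·2)=-8/23, b=Δ0−h0·(2M0+M1)/6=78/23
seg 1: a=4, c=M1/2=-48/23, d=(M2−M1)/(6·1)=20/23, b=Δ1−h1·(2M1+M2)/6=-18/23
seg 2: a=2, c=M2/2=12/23, d=(M3−M2)/(6·1)=-4/23, b=Δ2−h2·(2M2+M3)/6=-54/23
t_q=7/2 → seg 2, τ=1/2; S=2+-54/23·τ+12/23·τ²+-4/23·τ³=43/46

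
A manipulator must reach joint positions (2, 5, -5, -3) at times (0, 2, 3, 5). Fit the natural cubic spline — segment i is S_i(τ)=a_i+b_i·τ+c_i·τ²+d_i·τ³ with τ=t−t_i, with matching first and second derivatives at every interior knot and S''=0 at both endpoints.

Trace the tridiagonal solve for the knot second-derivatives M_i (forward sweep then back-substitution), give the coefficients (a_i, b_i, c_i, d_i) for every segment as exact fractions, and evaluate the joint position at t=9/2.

  seg 0: a=2 b=85/14 c=0 d=-8/7
  seg 1: a=5 b=-107/14 c=-48/7 d=9/2
  seg 2: a=-5 b=-55/7 c=93/14 d=-31/28
S(9/2) = -1249/224

Δ: Δ0=3/2, Δ1=-10, Δ2=1
row 1: diag=6, rhs=-69; c'=1/6, d'=-23/2
row 2: denom=6−1·1/6=35/6; d'=(66−1·-23/2)/(35/6)=93/7
back: M2=93/7
back: M1=-23/2−1/6·93/7=-96/7
M: M0=0, M1=-96/7, M2=93/7, M3=0
seg 0: a=2, c=M0/2=0, d=(M1−M0)/(6·2)=-8/7, b=Δ0−h0·(2M0+M1)/6=85/14
seg 1: a=5, c=M1/2=-48/7, d=(M2−M1)/(6·1)=9/2, b=Δ1−h1·(2M1+M2)/6=-107/14
seg 2: a=-5, c=M2/2=93/14, d=(M3−M2)/(6·2)=-31/28, b=Δ2−h2·(2M2+M3)/6=-55/7
t_q=9/2 → seg 2, τ=3/2; S=-5+-55/7·τ+93/14·τ²+-31/28·τ³=-1249/224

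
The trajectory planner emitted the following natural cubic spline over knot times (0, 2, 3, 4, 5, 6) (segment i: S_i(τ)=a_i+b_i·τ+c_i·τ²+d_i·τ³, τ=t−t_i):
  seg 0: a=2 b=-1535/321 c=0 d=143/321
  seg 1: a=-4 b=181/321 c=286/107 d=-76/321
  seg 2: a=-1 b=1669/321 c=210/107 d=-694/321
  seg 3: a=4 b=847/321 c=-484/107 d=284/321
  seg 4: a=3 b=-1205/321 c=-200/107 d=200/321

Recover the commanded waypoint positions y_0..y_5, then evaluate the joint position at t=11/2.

y_0 = S_0(0) = a_0 = 2
y_1 = S_1(0) = a_1 = -4
y_2 = S_2(0) = a_2 = -1
y_3 = S_3(0) = a_3 = 4
y_4 = S_4(0) = a_4 = 3
y_5 = S_4(1) = -2
t_q=11/2 is in segment 4 (τ=1/2); S_4(τ)=157/214

y_0=2 y_1=-4 y_2=-1 y_3=4 y_4=3 y_5=-2
S(11/2) = 157/214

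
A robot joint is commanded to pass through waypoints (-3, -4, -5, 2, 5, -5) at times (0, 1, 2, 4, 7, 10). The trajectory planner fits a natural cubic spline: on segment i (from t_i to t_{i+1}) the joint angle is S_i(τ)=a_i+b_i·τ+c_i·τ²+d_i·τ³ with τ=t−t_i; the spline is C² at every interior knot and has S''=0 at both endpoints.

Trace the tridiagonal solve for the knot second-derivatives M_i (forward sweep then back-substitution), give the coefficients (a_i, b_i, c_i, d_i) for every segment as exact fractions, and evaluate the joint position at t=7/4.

Δ: Δ0=-1, Δ1=-1, Δ2=7/2, Δ3=1, Δ4=-10/3
row 1: diag=4, rhs=0; c'=1/4, d'=0
row 2: denom=6−1·1/4=23/4; d'=(27−1·0)/(23/4)=108/23
row 3: denom=10−2·8/23=214/23; d'=(-15−2·108/23)/(214/23)=-561/214
row 4: denom=12−3·69/214=2361/214; d'=(-26−3·-561/214)/(2361/214)=-3881/2361
back: M4=-3881/2361
back: M3=-561/214−69/214·-3881/2361=-1646/787
back: M2=108/23−8/23·-1646/787=4268/787
back: M1=0−1/4·4268/787=-1067/787
M: M0=0, M1=-1067/787, M2=4268/787, M3=-1646/787, M4=-3881/2361, M5=0
seg 0: a=-3, c=M0/2=0, d=(M1−M0)/(6·1)=-1067/4722, b=Δ0−h0·(2M0+M1)/6=-3655/4722
seg 1: a=-4, c=M1/2=-1067/1574, d=(M2−M1)/(6·1)=5335/4722, b=Δ1−h1·(2M1+M2)/6=-3428/2361
seg 2: a=-5, c=M2/2=2134/787, d=(M3−M2)/(6·2)=-2957/4722, b=Δ2−h2·(2M2+M3)/6=2747/4722
seg 3: a=2, c=M3/2=-823/787, d=(M4−M3)/(6·3)=1057/42498, b=Δ3−h3·(2M3+M4)/6=18479/4722
seg 4: a=5, c=M4/2=-3881/4722, d=(M5−M4)/(6·3)=3881/42498, b=Δ4−h4·(2M4+M5)/6=-3989/2361
t_q=7/4 → seg 1, τ=3/4; S=-4+-3428/2361·τ+-1067/1574·τ²+5335/4722·τ³=-503037/100736

  seg 0: a=-3 b=-3655/4722 c=0 d=-1067/4722
  seg 1: a=-4 b=-3428/2361 c=-1067/1574 d=5335/4722
  seg 2: a=-5 b=2747/4722 c=2134/787 d=-2957/4722
  seg 3: a=2 b=18479/4722 c=-823/787 d=1057/42498
  seg 4: a=5 b=-3989/2361 c=-3881/4722 d=3881/42498
S(7/4) = -503037/100736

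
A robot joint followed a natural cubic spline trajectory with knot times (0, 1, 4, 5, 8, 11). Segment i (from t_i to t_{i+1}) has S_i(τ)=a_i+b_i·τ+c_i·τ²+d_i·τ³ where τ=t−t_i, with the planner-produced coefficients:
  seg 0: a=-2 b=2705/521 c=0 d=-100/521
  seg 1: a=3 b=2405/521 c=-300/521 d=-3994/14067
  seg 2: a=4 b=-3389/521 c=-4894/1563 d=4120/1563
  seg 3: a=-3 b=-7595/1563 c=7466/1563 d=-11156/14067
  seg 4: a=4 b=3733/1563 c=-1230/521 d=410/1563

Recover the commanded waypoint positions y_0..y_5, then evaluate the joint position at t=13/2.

y_0 = S_0(0) = a_0 = -2
y_1 = S_1(0) = a_1 = 3
y_2 = S_2(0) = a_2 = 4
y_3 = S_3(0) = a_3 = -3
y_4 = S_4(0) = a_4 = 4
y_5 = S_4(3) = -3
t_q=13/2 is in segment 3 (τ=3/2); S_3(τ)=-2311/1042

y_0=-2 y_1=3 y_2=4 y_3=-3 y_4=4 y_5=-3
S(13/2) = -2311/1042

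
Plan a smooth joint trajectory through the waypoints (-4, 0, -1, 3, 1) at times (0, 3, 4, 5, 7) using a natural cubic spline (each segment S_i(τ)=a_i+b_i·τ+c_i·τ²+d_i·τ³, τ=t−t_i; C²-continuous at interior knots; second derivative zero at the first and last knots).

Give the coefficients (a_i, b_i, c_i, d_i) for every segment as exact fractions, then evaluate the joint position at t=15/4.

Δ: Δ0=4/3, Δ1=-1, Δ2=4, Δ3=-1
row 1: diag=8, rhs=-14; c'=1/8, d'=-7/4
row 2: denom=4−1·1/8=31/8; d'=(30−1·-7/4)/(31/8)=254/31
row 3: denom=6−1·8/31=178/31; d'=(-30−1·254/31)/(178/31)=-592/89
back: M3=-592/89
back: M2=254/31−8/31·-592/89=882/89
back: M1=-7/4−1/8·882/89=-266/89
M: M0=0, M1=-266/89, M2=882/89, M3=-592/89, M4=0
seg 0: a=-4, c=M0/2=0, d=(M1−M0)/(6·3)=-133/801, b=Δ0−h0·(2M0+M1)/6=755/267
seg 1: a=0, c=M1/2=-133/89, d=(M2−M1)/(6·1)=574/267, b=Δ1−h1·(2M1+M2)/6=-442/267
seg 2: a=-1, c=M2/2=441/89, d=(M3−M2)/(6·1)=-737/267, b=Δ2−h2·(2M2+M3)/6=482/267
seg 3: a=3, c=M3/2=-296/89, d=(M4−M3)/(6·2)=148/267, b=Δ3−h3·(2M3+M4)/6=917/267
t_q=15/4 → seg 1, τ=3/4; S=0+-442/267·τ+-133/89·τ²+574/267·τ³=-3347/2848

  seg 0: a=-4 b=755/267 c=0 d=-133/801
  seg 1: a=0 b=-442/267 c=-133/89 d=574/267
  seg 2: a=-1 b=482/267 c=441/89 d=-737/267
  seg 3: a=3 b=917/267 c=-296/89 d=148/267
S(15/4) = -3347/2848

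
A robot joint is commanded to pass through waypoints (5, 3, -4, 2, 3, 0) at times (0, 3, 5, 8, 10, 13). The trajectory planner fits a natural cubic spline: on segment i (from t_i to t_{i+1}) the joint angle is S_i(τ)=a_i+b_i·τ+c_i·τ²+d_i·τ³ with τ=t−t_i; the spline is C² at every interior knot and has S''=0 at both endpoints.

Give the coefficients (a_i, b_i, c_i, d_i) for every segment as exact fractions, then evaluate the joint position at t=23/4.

Δ: Δ0=-2/3, Δ1=-7/2, Δ2=2, Δ3=1/2, Δ4=-1
row 1: diag=10, rhs=-17; c'=1/5, d'=-17/10
row 2: denom=10−2·1/5=48/5; d'=(33−2·-17/10)/(48/5)=91/24
row 3: denom=10−3·5/16=145/16; d'=(-9−3·91/24)/(145/16)=-326/145
row 4: denom=10−2·32/145=1386/145; d'=(-9−2·-326/145)/(1386/145)=-653/1386
back: M4=-653/1386
back: M3=-326/145−32/145·-653/1386=-1486/693
back: M2=91/24−5/16·-1486/693=3092/693
back: M1=-17/10−1/5·3092/693=-3593/1386
M: M0=0, M1=-3593/1386, M2=3092/693, M3=-1486/693, M4=-653/1386, M5=0
seg 0: a=5, c=M0/2=0, d=(M1−M0)/(6·3)=-3593/24948, b=Δ0−h0·(2M0+M1)/6=1745/2772
seg 1: a=3, c=M1/2=-3593/2772, d=(M2−M1)/(6·2)=3259/5544, b=Δ1−h1·(2M1+M2)/6=-4517/1386
seg 2: a=-4, c=M2/2=1546/693, d=(M3−M2)/(6·3)=-109/297, b=Δ2−h2·(2M2+M3)/6=-107/77
seg 3: a=2, c=M3/2=-743/693, d=(M4−M3)/(6·2)=773/5544, b=Δ3−h3·(2M3+M4)/6=482/231
seg 4: a=3, c=M4/2=-653/2772, d=(M5−M4)/(6·3)=653/24948, b=Δ4−h4·(2M4+M5)/6=-733/1386
t_q=23/4 → seg 2, τ=3/4; S=-4+-107/77·τ+1546/693·τ²+-109/297·τ³=-19427/4928

  seg 0: a=5 b=1745/2772 c=0 d=-3593/24948
  seg 1: a=3 b=-4517/1386 c=-3593/2772 d=3259/5544
  seg 2: a=-4 b=-107/77 c=1546/693 d=-109/297
  seg 3: a=2 b=482/231 c=-743/693 d=773/5544
  seg 4: a=3 b=-733/1386 c=-653/2772 d=653/24948
S(23/4) = -19427/4928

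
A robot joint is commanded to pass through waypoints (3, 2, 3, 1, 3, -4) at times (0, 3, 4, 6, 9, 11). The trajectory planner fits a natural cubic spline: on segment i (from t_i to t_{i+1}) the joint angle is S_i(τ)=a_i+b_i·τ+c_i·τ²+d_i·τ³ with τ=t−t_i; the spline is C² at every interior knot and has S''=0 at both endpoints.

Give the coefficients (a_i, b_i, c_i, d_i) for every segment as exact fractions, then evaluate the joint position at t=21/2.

Δ: Δ0=-1/3, Δ1=1, Δ2=-1, Δ3=2/3, Δ4=-7/2
row 1: diag=8, rhs=8; c'=1/8, d'=1
row 2: denom=6−1·1/8=47/8; d'=(-12−1·1)/(47/8)=-104/47
row 3: denom=10−2·16/47=438/47; d'=(10−2·-104/47)/(438/47)=113/73
row 4: denom=10−3·47/146=1319/146; d'=(-25−3·113/73)/(1319/146)=-4328/1319
back: M4=-4328/1319
back: M3=113/73−47/146·-4328/1319=3435/1319
back: M2=-104/47−16/47·3435/1319=-4088/1319
back: M1=1−1/8·-4088/1319=1830/1319
M: M0=0, M1=1830/1319, M2=-4088/1319, M3=3435/1319, M4=-4328/1319, M5=0
seg 0: a=3, c=M0/2=0, d=(M1−M0)/(6·3)=305/3957, b=Δ0−h0·(2M0+M1)/6=-4064/3957
seg 1: a=2, c=M1/2=915/1319, d=(M2−M1)/(6·1)=-2959/3957, b=Δ1−h1·(2M1+M2)/6=4171/3957
seg 2: a=3, c=M2/2=-2044/1319, d=(M3−M2)/(6·2)=7523/15828, b=Δ2−h2·(2M2+M3)/6=784/3957
seg 3: a=1, c=M3/2=3435/2638, d=(M4−M3)/(6·3)=-7763/23742, b=Δ3−h3·(2M3+M4)/6=-1175/3957
seg 4: a=3, c=M4/2=-2164/1319, d=(M5−M4)/(6·2)=1082/3957, b=Δ4−h4·(2M4+M5)/6=-10387/7914
t_q=21/2 → seg 4, τ=3/2; S=3+-10387/7914·τ+-2164/1319·τ²+1082/3957·τ³=-4583/2638

  seg 0: a=3 b=-4064/3957 c=0 d=305/3957
  seg 1: a=2 b=4171/3957 c=915/1319 d=-2959/3957
  seg 2: a=3 b=784/3957 c=-2044/1319 d=7523/15828
  seg 3: a=1 b=-1175/3957 c=3435/2638 d=-7763/23742
  seg 4: a=3 b=-10387/7914 c=-2164/1319 d=1082/3957
S(21/2) = -4583/2638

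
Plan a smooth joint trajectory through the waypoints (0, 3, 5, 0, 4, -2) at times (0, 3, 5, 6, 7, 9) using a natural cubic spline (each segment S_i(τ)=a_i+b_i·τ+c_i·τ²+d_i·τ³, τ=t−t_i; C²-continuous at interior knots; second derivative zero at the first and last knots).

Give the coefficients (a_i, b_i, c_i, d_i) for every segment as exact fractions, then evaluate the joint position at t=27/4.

  seg 0: a=0 b=17/614 c=0 d=199/1842
  seg 1: a=3 b=904/307 c=597/614 d=-597/614
  seg 2: a=5 b=-1484/307 c=-2985/614 d=2883/614
  seg 3: a=0 b=-289/614 c=2832/307 d=-2919/614
  seg 4: a=4 b=1141/307 c=-3093/614 d=1031/1228
S(27/4) = 111219/39296

Δ: Δ0=1, Δ1=1, Δ2=-5, Δ3=4, Δ4=-3
row 1: diag=10, rhs=0; c'=1/5, d'=0
row 2: denom=6−2·1/5=28/5; d'=(-36−2·0)/(28/5)=-45/7
row 3: denom=4−1·5/28=107/28; d'=(54−1·-45/7)/(107/28)=1692/107
row 4: denom=6−1·28/107=614/107; d'=(-42−1·1692/107)/(614/107)=-3093/307
back: M4=-3093/307
back: M3=1692/107−28/107·-3093/307=5664/307
back: M2=-45/7−5/28·5664/307=-2985/307
back: M1=0−1/5·-2985/307=597/307
M: M0=0, M1=597/307, M2=-2985/307, M3=5664/307, M4=-3093/307, M5=0
seg 0: a=0, c=M0/2=0, d=(M1−M0)/(6·3)=199/1842, b=Δ0−h0·(2M0+M1)/6=17/614
seg 1: a=3, c=M1/2=597/614, d=(M2−M1)/(6·2)=-597/614, b=Δ1−h1·(2M1+M2)/6=904/307
seg 2: a=5, c=M2/2=-2985/614, d=(M3−M2)/(6·1)=2883/614, b=Δ2−h2·(2M2+M3)/6=-1484/307
seg 3: a=0, c=M3/2=2832/307, d=(M4−M3)/(6·1)=-2919/614, b=Δ3−h3·(2M3+M4)/6=-289/614
seg 4: a=4, c=M4/2=-3093/614, d=(M5−M4)/(6·2)=1031/1228, b=Δ4−h4·(2M4+M5)/6=1141/307
t_q=27/4 → seg 3, τ=3/4; S=0+-289/614·τ+2832/307·τ²+-2919/614·τ³=111219/39296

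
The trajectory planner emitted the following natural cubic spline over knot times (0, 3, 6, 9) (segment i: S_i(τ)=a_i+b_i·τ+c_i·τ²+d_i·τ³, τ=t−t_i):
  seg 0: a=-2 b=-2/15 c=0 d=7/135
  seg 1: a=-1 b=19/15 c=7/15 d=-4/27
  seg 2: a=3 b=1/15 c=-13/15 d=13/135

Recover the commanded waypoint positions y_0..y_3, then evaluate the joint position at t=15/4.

y_0 = S_0(0) = a_0 = -2
y_1 = S_1(0) = a_1 = -1
y_2 = S_2(0) = a_2 = 3
y_3 = S_2(3) = -2
t_q=15/4 is in segment 1 (τ=3/4); S_1(τ)=3/20

y_0=-2 y_1=-1 y_2=3 y_3=-2
S(15/4) = 3/20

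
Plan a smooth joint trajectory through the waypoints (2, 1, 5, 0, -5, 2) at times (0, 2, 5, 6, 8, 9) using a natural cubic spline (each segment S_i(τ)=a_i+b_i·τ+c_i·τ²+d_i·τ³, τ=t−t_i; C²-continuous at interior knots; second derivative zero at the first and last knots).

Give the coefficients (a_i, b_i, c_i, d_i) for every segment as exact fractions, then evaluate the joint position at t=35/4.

  seg 0: a=2 b=-2411/1659 c=0 d=3163/13272
  seg 1: a=1 b=4667/3318 c=3163/2212 d=-3217/6636
  seg 2: a=5 b=-20591/6636 c=-1622/553 d=6875/6636
  seg 3: a=0 b=-19447/3318 c=387/2212 d=9991/13272
  seg 4: a=-5 b=6424/1659 c=5189/1106 d=-5189/3318
S(35/4) = -8249/70784

Δ: Δ0=-1/2, Δ1=4/3, Δ2=-5, Δ3=-5/2, Δ4=7
row 1: diag=10, rhs=11; c'=3/10, d'=11/10
row 2: denom=8−3·3/10=71/10; d'=(-38−3·11/10)/(71/10)=-413/71
row 3: denom=6−1·10/71=416/71; d'=(15−1·-413/71)/(416/71)=739/208
row 4: denom=6−2·71/208=553/104; d'=(57−2·739/208)/(553/104)=5189/553
back: M4=5189/553
back: M3=739/208−71/208·5189/553=387/1106
back: M2=-413/71−10/71·387/1106=-3244/553
back: M1=11/10−3/10·-3244/553=3163/1106
M: M0=0, M1=3163/1106, M2=-3244/553, M3=387/1106, M4=5189/553, M5=0
seg 0: a=2, c=M0/2=0, d=(M1−M0)/(6·2)=3163/13272, b=Δ0−h0·(2M0+M1)/6=-2411/1659
seg 1: a=1, c=M1/2=3163/2212, d=(M2−M1)/(6·3)=-3217/6636, b=Δ1−h1·(2M1+M2)/6=4667/3318
seg 2: a=5, c=M2/2=-1622/553, d=(M3−M2)/(6·1)=6875/6636, b=Δ2−h2·(2M2+M3)/6=-20591/6636
seg 3: a=0, c=M3/2=387/2212, d=(M4−M3)/(6·2)=9991/13272, b=Δ3−h3·(2M3+M4)/6=-19447/3318
seg 4: a=-5, c=M4/2=5189/1106, d=(M5−M4)/(6·1)=-5189/3318, b=Δ4−h4·(2M4+M5)/6=6424/1659
t_q=35/4 → seg 4, τ=3/4; S=-5+6424/1659·τ+5189/1106·τ²+-5189/3318·τ³=-8249/70784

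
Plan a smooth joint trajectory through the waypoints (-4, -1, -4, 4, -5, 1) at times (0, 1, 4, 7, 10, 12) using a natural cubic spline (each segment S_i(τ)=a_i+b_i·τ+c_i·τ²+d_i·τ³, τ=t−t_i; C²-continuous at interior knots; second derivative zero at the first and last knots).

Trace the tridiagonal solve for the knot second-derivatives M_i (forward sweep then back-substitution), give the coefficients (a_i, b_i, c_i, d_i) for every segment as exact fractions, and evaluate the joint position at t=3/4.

Δ: Δ0=3, Δ1=-1, Δ2=8/3, Δ3=-3, Δ4=3
row 1: diag=8, rhs=-24; c'=3/8, d'=-3
row 2: denom=12−3·3/8=87/8; d'=(22−3·-3)/(87/8)=248/87
row 3: denom=12−3·8/29=324/29; d'=(-34−3·248/87)/(324/29)=-617/162
row 4: denom=10−3·29/108=331/36; d'=(36−3·-617/162)/(331/36)=5122/993
back: M4=5122/993
back: M3=-617/162−29/108·5122/993=-15472/2979
back: M2=248/87−8/29·-15472/2979=12760/2979
back: M1=-3−3/8·12760/2979=-4574/993
M: M0=0, M1=-4574/993, M2=12760/2979, M3=-15472/2979, M4=5122/993, M5=0
seg 0: a=-4, c=M0/2=0, d=(M1−M0)/(6·1)=-2287/2979, b=Δ0−h0·(2M0+M1)/6=11224/2979
seg 1: a=-1, c=M1/2=-2287/993, d=(M2−M1)/(6·3)=13241/26811, b=Δ1−h1·(2M1+M2)/6=4363/2979
seg 2: a=-4, c=M2/2=6380/2979, d=(M3−M2)/(6·3)=-14116/26811, b=Δ2−h2·(2M2+M3)/6=2920/2979
seg 3: a=4, c=M3/2=-7736/2979, d=(M4−M3)/(6·3)=15419/26811, b=Δ3−h3·(2M3+M4)/6=-1148/2979
seg 4: a=-5, c=M4/2=2561/993, d=(M5−M4)/(6·2)=-2561/5958, b=Δ4−h4·(2M4+M5)/6=-1307/2979
t_q=3/4 → seg 0, τ=3/4; S=-4+11224/2979·τ+0·τ²+-2287/2979·τ³=-95207/63552

  seg 0: a=-4 b=11224/2979 c=0 d=-2287/2979
  seg 1: a=-1 b=4363/2979 c=-2287/993 d=13241/26811
  seg 2: a=-4 b=2920/2979 c=6380/2979 d=-14116/26811
  seg 3: a=4 b=-1148/2979 c=-7736/2979 d=15419/26811
  seg 4: a=-5 b=-1307/2979 c=2561/993 d=-2561/5958
S(3/4) = -95207/63552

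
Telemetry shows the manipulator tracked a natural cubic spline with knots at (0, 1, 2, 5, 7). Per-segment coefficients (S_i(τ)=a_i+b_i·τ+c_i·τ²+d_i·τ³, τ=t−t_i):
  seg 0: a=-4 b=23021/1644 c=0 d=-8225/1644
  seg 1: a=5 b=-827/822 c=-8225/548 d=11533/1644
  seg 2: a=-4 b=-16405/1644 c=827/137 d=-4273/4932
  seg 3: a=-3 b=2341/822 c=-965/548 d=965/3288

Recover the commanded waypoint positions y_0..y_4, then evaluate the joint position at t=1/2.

y_0=-4 y_1=5 y_2=-4 y_3=-3 y_4=-2
S(1/2) = 10417/4384

y_0 = S_0(0) = a_0 = -4
y_1 = S_1(0) = a_1 = 5
y_2 = S_2(0) = a_2 = -4
y_3 = S_3(0) = a_3 = -3
y_4 = S_3(2) = -2
t_q=1/2 is in segment 0 (τ=1/2); S_0(τ)=10417/4384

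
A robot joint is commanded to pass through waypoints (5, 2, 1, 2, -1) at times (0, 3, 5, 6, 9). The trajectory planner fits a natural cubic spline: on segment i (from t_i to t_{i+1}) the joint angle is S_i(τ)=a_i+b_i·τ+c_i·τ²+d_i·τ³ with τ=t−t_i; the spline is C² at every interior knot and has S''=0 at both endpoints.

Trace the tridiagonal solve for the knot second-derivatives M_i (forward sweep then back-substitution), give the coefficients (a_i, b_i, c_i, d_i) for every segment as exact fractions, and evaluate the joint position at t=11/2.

  seg 0: a=5 b=-283/292 c=0 d=-1/292
  seg 1: a=2 b=-155/146 c=-9/292 d=91/584
  seg 2: a=1 b=50/73 c=66/73 d=-43/73
  seg 3: a=2 b=53/73 c=-63/73 d=7/73
S(11/2) = 873/584

Δ: Δ0=-1, Δ1=-1/2, Δ2=1, Δ3=-1
row 1: diag=10, rhs=3; c'=1/5, d'=3/10
row 2: denom=6−2·1/5=28/5; d'=(9−2·3/10)/(28/5)=3/2
row 3: denom=8−1·5/28=219/28; d'=(-12−1·3/2)/(219/28)=-126/73
back: M3=-126/73
back: M2=3/2−5/28·-126/73=132/73
back: M1=3/10−1/5·132/73=-9/146
M: M0=0, M1=-9/146, M2=132/73, M3=-126/73, M4=0
seg 0: a=5, c=M0/2=0, d=(M1−M0)/(6·3)=-1/292, b=Δ0−h0·(2M0+M1)/6=-283/292
seg 1: a=2, c=M1/2=-9/292, d=(M2−M1)/(6·2)=91/584, b=Δ1−h1·(2M1+M2)/6=-155/146
seg 2: a=1, c=M2/2=66/73, d=(M3−M2)/(6·1)=-43/73, b=Δ2−h2·(2M2+M3)/6=50/73
seg 3: a=2, c=M3/2=-63/73, d=(M4−M3)/(6·3)=7/73, b=Δ3−h3·(2M3+M4)/6=53/73
t_q=11/2 → seg 2, τ=1/2; S=1+50/73·τ+66/73·τ²+-43/73·τ³=873/584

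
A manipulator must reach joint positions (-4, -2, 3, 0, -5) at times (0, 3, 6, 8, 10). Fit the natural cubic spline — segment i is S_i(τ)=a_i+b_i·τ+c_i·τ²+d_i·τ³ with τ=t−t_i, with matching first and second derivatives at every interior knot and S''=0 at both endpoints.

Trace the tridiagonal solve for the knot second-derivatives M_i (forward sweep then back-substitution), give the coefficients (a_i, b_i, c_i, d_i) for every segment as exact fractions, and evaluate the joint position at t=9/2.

  seg 0: a=-4 b=61/420 c=0 d=73/1260
  seg 1: a=-2 b=359/210 c=73/140 d=-5/28
  seg 2: a=3 b=1/60 c=-38/35 d=55/336
  seg 3: a=0 b=-248/105 c=-29/280 d=29/1680
S(9/2) = 1271/1120

Δ: Δ0=2/3, Δ1=5/3, Δ2=-3/2, Δ3=-5/2
row 1: diag=12, rhs=6; c'=1/4, d'=1/2
row 2: denom=10−3·1/4=37/4; d'=(-19−3·1/2)/(37/4)=-82/37
row 3: denom=8−2·8/37=280/37; d'=(-6−2·-82/37)/(280/37)=-29/140
back: M3=-29/140
back: M2=-82/37−8/37·-29/140=-76/35
back: M1=1/2−1/4·-76/35=73/70
M: M0=0, M1=73/70, M2=-76/35, M3=-29/140, M4=0
seg 0: a=-4, c=M0/2=0, d=(M1−M0)/(6·3)=73/1260, b=Δ0−h0·(2M0+M1)/6=61/420
seg 1: a=-2, c=M1/2=73/140, d=(M2−M1)/(6·3)=-5/28, b=Δ1−h1·(2M1+M2)/6=359/210
seg 2: a=3, c=M2/2=-38/35, d=(M3−M2)/(6·2)=55/336, b=Δ2−h2·(2M2+M3)/6=1/60
seg 3: a=0, c=M3/2=-29/280, d=(M4−M3)/(6·2)=29/1680, b=Δ3−h3·(2M3+M4)/6=-248/105
t_q=9/2 → seg 1, τ=3/2; S=-2+359/210·τ+73/140·τ²+-5/28·τ³=1271/1120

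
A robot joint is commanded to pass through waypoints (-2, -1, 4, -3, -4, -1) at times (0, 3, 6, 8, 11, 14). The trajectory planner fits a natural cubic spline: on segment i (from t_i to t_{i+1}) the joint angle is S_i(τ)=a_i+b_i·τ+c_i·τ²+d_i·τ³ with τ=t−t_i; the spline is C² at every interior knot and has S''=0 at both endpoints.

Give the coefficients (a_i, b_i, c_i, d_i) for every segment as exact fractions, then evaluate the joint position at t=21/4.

Δ: Δ0=1/3, Δ1=5/3, Δ2=-7/2, Δ3=-1/3, Δ4=1
row 1: diag=12, rhs=8; c'=1/4, d'=2/3
row 2: denom=10−3·1/4=37/4; d'=(-31−3·2/3)/(37/4)=-132/37
row 3: denom=10−2·8/37=354/37; d'=(19−2·-132/37)/(354/37)=967/354
row 4: denom=12−3·37/118=1305/118; d'=(8−3·967/354)/(1305/118)=-23/1305
back: M4=-23/1305
back: M3=967/354−37/118·-23/1305=3572/1305
back: M2=-132/37−8/37·3572/1305=-5428/1305
back: M1=2/3−1/4·-5428/1305=2227/1305
M: M0=0, M1=2227/1305, M2=-5428/1305, M3=3572/1305, M4=-23/1305, M5=0
seg 0: a=-2, c=M0/2=0, d=(M1−M0)/(6·3)=2227/23490, b=Δ0−h0·(2M0+M1)/6=-1357/2610
seg 1: a=-1, c=M1/2=2227/2610, d=(M2−M1)/(6·3)=-1531/4698, b=Δ1−h1·(2M1+M2)/6=2662/1305
seg 2: a=4, c=M2/2=-2714/1305, d=(M3−M2)/(6·2)=50/87, b=Δ2−h2·(2M2+M3)/6=-4279/2610
seg 3: a=-3, c=M3/2=1786/1305, d=(M4−M3)/(6·3)=-719/4698, b=Δ3−h3·(2M3+M4)/6=-7991/2610
seg 4: a=-4, c=M4/2=-23/2610, d=(M5−M4)/(6·3)=23/23490, b=Δ4−h4·(2M4+M5)/6=1328/1305
t_q=21/4 → seg 1, τ=9/4; S=-1+2662/1305·τ+2227/2610·τ²+-1531/4698·τ³=77901/18560

  seg 0: a=-2 b=-1357/2610 c=0 d=2227/23490
  seg 1: a=-1 b=2662/1305 c=2227/2610 d=-1531/4698
  seg 2: a=4 b=-4279/2610 c=-2714/1305 d=50/87
  seg 3: a=-3 b=-7991/2610 c=1786/1305 d=-719/4698
  seg 4: a=-4 b=1328/1305 c=-23/2610 d=23/23490
S(21/4) = 77901/18560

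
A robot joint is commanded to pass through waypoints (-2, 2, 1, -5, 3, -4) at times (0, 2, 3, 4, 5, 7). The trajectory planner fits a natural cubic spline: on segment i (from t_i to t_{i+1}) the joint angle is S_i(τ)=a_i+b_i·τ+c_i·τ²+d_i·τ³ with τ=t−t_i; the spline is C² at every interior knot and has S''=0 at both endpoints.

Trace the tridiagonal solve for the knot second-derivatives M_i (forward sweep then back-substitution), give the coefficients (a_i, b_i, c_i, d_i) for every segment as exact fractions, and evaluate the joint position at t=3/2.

Δ: Δ0=2, Δ1=-1, Δ2=-6, Δ3=8, Δ4=-7/2
row 1: diag=6, rhs=-18; c'=1/6, d'=-3
row 2: denom=4−1·1/6=23/6; d'=(-30−1·-3)/(23/6)=-162/23
row 3: denom=4−1·6/23=86/23; d'=(84−1·-162/23)/(86/23)=1047/43
row 4: denom=6−1·23/86=493/86; d'=(-69−1·1047/43)/(493/86)=-8028/493
back: M4=-8028/493
back: M3=1047/43−23/86·-8028/493=14151/493
back: M2=-162/23−6/23·14151/493=-7164/493
back: M1=-3−1/6·-7164/493=-285/493
M: M0=0, M1=-285/493, M2=-7164/493, M3=14151/493, M4=-8028/493, M5=0
seg 0: a=-2, c=M0/2=0, d=(M1−M0)/(6·2)=-95/1972, b=Δ0−h0·(2M0+M1)/6=1081/493
seg 1: a=2, c=M1/2=-285/986, d=(M2−M1)/(6·1)=-2293/986, b=Δ1−h1·(2M1+M2)/6=796/493
seg 2: a=1, c=M2/2=-3582/493, d=(M3−M2)/(6·1)=245/34, b=Δ2−h2·(2M2+M3)/6=-5857/986
seg 3: a=-5, c=M3/2=14151/986, d=(M4−M3)/(6·1)=-7393/986, b=Δ3−h3·(2M3+M4)/6=565/493
seg 4: a=3, c=M4/2=-4014/493, d=(M5−M4)/(6·2)=669/493, b=Δ4−h4·(2M4+M5)/6=7253/986
t_q=3/2 → seg 0, τ=3/2; S=-2+1081/493·τ+0·τ²+-95/1972·τ³=17771/15776

  seg 0: a=-2 b=1081/493 c=0 d=-95/1972
  seg 1: a=2 b=796/493 c=-285/986 d=-2293/986
  seg 2: a=1 b=-5857/986 c=-3582/493 d=245/34
  seg 3: a=-5 b=565/493 c=14151/986 d=-7393/986
  seg 4: a=3 b=7253/986 c=-4014/493 d=669/493
S(3/2) = 17771/15776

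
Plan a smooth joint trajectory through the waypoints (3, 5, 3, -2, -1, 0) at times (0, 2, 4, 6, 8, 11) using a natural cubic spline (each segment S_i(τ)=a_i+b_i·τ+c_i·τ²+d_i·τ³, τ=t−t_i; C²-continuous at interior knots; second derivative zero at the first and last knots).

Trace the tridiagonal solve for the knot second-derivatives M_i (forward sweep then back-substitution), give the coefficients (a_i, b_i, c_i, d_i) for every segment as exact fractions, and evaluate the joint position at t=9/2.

  seg 0: a=3 b=218/159 c=0 d=-59/636
  seg 1: a=5 b=41/159 c=-59/106 d=-23/636
  seg 2: a=3 b=-382/159 c=-41/53 d=461/1272
  seg 3: a=-2 b=-365/318 c=297/212 d=-367/1272
  seg 4: a=-1 b=158/159 c=-35/106 d=35/954
S(9/2) = 5599/3392

Δ: Δ0=1, Δ1=-1, Δ2=-5/2, Δ3=1/2, Δ4=1/3
row 1: diag=8, rhs=-12; c'=1/4, d'=-3/2
row 2: denom=8−2·1/4=15/2; d'=(-9−2·-3/2)/(15/2)=-4/5
row 3: denom=8−2·4/15=112/15; d'=(18−2·-4/5)/(112/15)=21/8
row 4: denom=10−2·15/56=265/28; d'=(-1−2·21/8)/(265/28)=-35/53
back: M4=-35/53
back: M3=21/8−15/56·-35/53=297/106
back: M2=-4/5−4/15·297/106=-82/53
back: M1=-3/2−1/4·-82/53=-59/53
M: M0=0, M1=-59/53, M2=-82/53, M3=297/106, M4=-35/53, M5=0
seg 0: a=3, c=M0/2=0, d=(M1−M0)/(6·2)=-59/636, b=Δ0−h0·(2M0+M1)/6=218/159
seg 1: a=5, c=M1/2=-59/106, d=(M2−M1)/(6·2)=-23/636, b=Δ1−h1·(2M1+M2)/6=41/159
seg 2: a=3, c=M2/2=-41/53, d=(M3−M2)/(6·2)=461/1272, b=Δ2−h2·(2M2+M3)/6=-382/159
seg 3: a=-2, c=M3/2=297/212, d=(M4−M3)/(6·2)=-367/1272, b=Δ3−h3·(2M3+M4)/6=-365/318
seg 4: a=-1, c=M4/2=-35/106, d=(M5−M4)/(6·3)=35/954, b=Δ4−h4·(2M4+M5)/6=158/159
t_q=9/2 → seg 2, τ=1/2; S=3+-382/159·τ+-41/53·τ²+461/1272·τ³=5599/3392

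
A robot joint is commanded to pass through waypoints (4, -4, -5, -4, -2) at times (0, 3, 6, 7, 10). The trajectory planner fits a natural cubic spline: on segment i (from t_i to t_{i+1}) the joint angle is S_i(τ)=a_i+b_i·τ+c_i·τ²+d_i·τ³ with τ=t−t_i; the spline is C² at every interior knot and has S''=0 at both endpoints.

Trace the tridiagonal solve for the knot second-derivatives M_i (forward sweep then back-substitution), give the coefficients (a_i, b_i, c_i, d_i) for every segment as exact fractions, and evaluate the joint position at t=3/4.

  seg 0: a=4 b=-19/6 c=0 d=1/18
  seg 1: a=-4 b=-5/3 c=1/2 d=-1/54
  seg 2: a=-5 b=5/6 c=1/3 d=-1/6
  seg 3: a=-4 b=1 c=-1/6 d=1/54
S(3/4) = 211/128

Δ: Δ0=-8/3, Δ1=-1/3, Δ2=1, Δ3=2/3
row 1: diag=12, rhs=14; c'=1/4, d'=7/6
row 2: denom=8−3·1/4=29/4; d'=(8−3·7/6)/(29/4)=18/29
row 3: denom=8−1·4/29=228/29; d'=(-2−1·18/29)/(228/29)=-1/3
back: M3=-1/3
back: M2=18/29−4/29·-1/3=2/3
back: M1=7/6−1/4·2/3=1
M: M0=0, M1=1, M2=2/3, M3=-1/3, M4=0
seg 0: a=4, c=M0/2=0, d=(M1−M0)/(6·3)=1/18, b=Δ0−h0·(2M0+M1)/6=-19/6
seg 1: a=-4, c=M1/2=1/2, d=(M2−M1)/(6·3)=-1/54, b=Δ1−h1·(2M1+M2)/6=-5/3
seg 2: a=-5, c=M2/2=1/3, d=(M3−M2)/(6·1)=-1/6, b=Δ2−h2·(2M2+M3)/6=5/6
seg 3: a=-4, c=M3/2=-1/6, d=(M4−M3)/(6·3)=1/54, b=Δ3−h3·(2M3+M4)/6=1
t_q=3/4 → seg 0, τ=3/4; S=4+-19/6·τ+0·τ²+1/18·τ³=211/128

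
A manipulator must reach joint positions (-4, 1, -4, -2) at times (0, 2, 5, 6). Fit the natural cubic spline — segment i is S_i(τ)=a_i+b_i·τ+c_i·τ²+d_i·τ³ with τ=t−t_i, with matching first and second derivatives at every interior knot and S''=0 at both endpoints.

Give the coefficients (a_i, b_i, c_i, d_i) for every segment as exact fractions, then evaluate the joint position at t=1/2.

  seg 0: a=-4 b=1597/426 c=0 d=-133/426
  seg 1: a=1 b=1/426 c=-133/71 d=187/426
  seg 2: a=-4 b=131/213 c=295/142 d=-295/426
S(1/2) = -2459/1136

Δ: Δ0=5/2, Δ1=-5/3, Δ2=2
row 1: diag=10, rhs=-25; c'=3/10, d'=-5/2
row 2: denom=8−3·3/10=71/10; d'=(22−3·-5/2)/(71/10)=295/71
back: M2=295/71
back: M1=-5/2−3/10·295/71=-266/71
M: M0=0, M1=-266/71, M2=295/71, M3=0
seg 0: a=-4, c=M0/2=0, d=(M1−M0)/(6·2)=-133/426, b=Δ0−h0·(2M0+M1)/6=1597/426
seg 1: a=1, c=M1/2=-133/71, d=(M2−M1)/(6·3)=187/426, b=Δ1−h1·(2M1+M2)/6=1/426
seg 2: a=-4, c=M2/2=295/142, d=(M3−M2)/(6·1)=-295/426, b=Δ2−h2·(2M2+M3)/6=131/213
t_q=1/2 → seg 0, τ=1/2; S=-4+1597/426·τ+0·τ²+-133/426·τ³=-2459/1136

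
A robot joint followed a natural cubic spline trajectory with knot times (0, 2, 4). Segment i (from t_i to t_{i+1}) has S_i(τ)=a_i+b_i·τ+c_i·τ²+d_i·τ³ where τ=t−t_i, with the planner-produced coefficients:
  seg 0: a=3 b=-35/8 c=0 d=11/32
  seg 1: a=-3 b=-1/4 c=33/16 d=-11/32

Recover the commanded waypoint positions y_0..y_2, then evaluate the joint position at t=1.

y_0 = S_0(0) = a_0 = 3
y_1 = S_1(0) = a_1 = -3
y_2 = S_1(2) = 2
t_q=1 is in segment 0 (τ=1); S_0(τ)=-33/32

y_0=3 y_1=-3 y_2=2
S(1) = -33/32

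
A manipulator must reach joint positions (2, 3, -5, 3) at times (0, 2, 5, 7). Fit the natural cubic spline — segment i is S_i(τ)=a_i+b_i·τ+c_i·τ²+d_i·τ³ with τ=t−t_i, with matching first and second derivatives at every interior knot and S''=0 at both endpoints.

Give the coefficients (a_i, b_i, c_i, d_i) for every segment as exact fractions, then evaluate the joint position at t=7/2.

  seg 0: a=2 b=893/546 c=0 d=-155/546
  seg 1: a=3 b=-967/546 c=-155/91 d=59/126
  seg 2: a=-5 b=178/273 c=457/182 d=-457/1092
S(7/2) = -397/208

Δ: Δ0=1/2, Δ1=-8/3, Δ2=4
row 1: diag=10, rhs=-19; c'=3/10, d'=-19/10
row 2: denom=10−3·3/10=91/10; d'=(40−3·-19/10)/(91/10)=457/91
back: M2=457/91
back: M1=-19/10−3/10·457/91=-310/91
M: M0=0, M1=-310/91, M2=457/91, M3=0
seg 0: a=2, c=M0/2=0, d=(M1−M0)/(6·2)=-155/546, b=Δ0−h0·(2M0+M1)/6=893/546
seg 1: a=3, c=M1/2=-155/91, d=(M2−M1)/(6·3)=59/126, b=Δ1−h1·(2M1+M2)/6=-967/546
seg 2: a=-5, c=M2/2=457/182, d=(M3−M2)/(6·2)=-457/1092, b=Δ2−h2·(2M2+M3)/6=178/273
t_q=7/2 → seg 1, τ=3/2; S=3+-967/546·τ+-155/91·τ²+59/126·τ³=-397/208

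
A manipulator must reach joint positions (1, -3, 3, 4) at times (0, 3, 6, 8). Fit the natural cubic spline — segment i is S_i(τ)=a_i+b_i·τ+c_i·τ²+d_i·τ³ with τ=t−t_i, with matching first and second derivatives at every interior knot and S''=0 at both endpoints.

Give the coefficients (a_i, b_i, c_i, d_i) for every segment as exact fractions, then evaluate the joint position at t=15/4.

  seg 0: a=1 b=-523/222 c=0 d=227/1998
  seg 1: a=-3 b=79/111 c=227/222 d=-395/1998
  seg 2: a=3 b=335/222 c=-28/37 d=14/111
S(15/4) = -9351/4736

Δ: Δ0=-4/3, Δ1=2, Δ2=1/2
row 1: diag=12, rhs=20; c'=1/4, d'=5/3
row 2: denom=10−3·1/4=37/4; d'=(-9−3·5/3)/(37/4)=-56/37
back: M2=-56/37
back: M1=5/3−1/4·-56/37=227/111
M: M0=0, M1=227/111, M2=-56/37, M3=0
seg 0: a=1, c=M0/2=0, d=(M1−M0)/(6·3)=227/1998, b=Δ0−h0·(2M0+M1)/6=-523/222
seg 1: a=-3, c=M1/2=227/222, d=(M2−M1)/(6·3)=-395/1998, b=Δ1−h1·(2M1+M2)/6=79/111
seg 2: a=3, c=M2/2=-28/37, d=(M3−M2)/(6·2)=14/111, b=Δ2−h2·(2M2+M3)/6=335/222
t_q=15/4 → seg 1, τ=3/4; S=-3+79/111·τ+227/222·τ²+-395/1998·τ³=-9351/4736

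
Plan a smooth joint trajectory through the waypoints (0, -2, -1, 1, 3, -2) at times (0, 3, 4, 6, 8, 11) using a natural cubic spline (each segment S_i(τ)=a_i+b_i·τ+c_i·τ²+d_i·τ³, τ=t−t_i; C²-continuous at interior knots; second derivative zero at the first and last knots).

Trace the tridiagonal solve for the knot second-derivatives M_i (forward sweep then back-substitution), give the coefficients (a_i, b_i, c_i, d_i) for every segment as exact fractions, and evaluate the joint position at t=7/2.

  seg 0: a=0 b=-1070/813 c=0 d=176/2439
  seg 1: a=-2 b=514/813 c=176/271 d=-229/813
  seg 2: a=-1 b=883/813 c=-53/271 d=62/813
  seg 3: a=1 b=991/813 c=71/271 d=-151/813
  seg 4: a=3 b=31/813 c=-231/271 d=77/813
S(7/2) = -3375/2168

Δ: Δ0=-2/3, Δ1=1, Δ2=1, Δ3=1, Δ4=-5/3
row 1: diag=8, rhs=10; c'=1/8, d'=5/4
row 2: denom=6−1·1/8=47/8; d'=(0−1·5/4)/(47/8)=-10/47
row 3: denom=8−2·16/47=344/47; d'=(0−2·-10/47)/(344/47)=5/86
row 4: denom=10−2·47/172=813/86; d'=(-16−2·5/86)/(813/86)=-462/271
back: M4=-462/271
back: M3=5/86−47/172·-462/271=142/271
back: M2=-10/47−16/47·142/271=-106/271
back: M1=5/4−1/8·-106/271=352/271
M: M0=0, M1=352/271, M2=-106/271, M3=142/271, M4=-462/271, M5=0
seg 0: a=0, c=M0/2=0, d=(M1−M0)/(6·3)=176/2439, b=Δ0−h0·(2M0+M1)/6=-1070/813
seg 1: a=-2, c=M1/2=176/271, d=(M2−M1)/(6·1)=-229/813, b=Δ1−h1·(2M1+M2)/6=514/813
seg 2: a=-1, c=M2/2=-53/271, d=(M3−M2)/(6·2)=62/813, b=Δ2−h2·(2M2+M3)/6=883/813
seg 3: a=1, c=M3/2=71/271, d=(M4−M3)/(6·2)=-151/813, b=Δ3−h3·(2M3+M4)/6=991/813
seg 4: a=3, c=M4/2=-231/271, d=(M5−M4)/(6·3)=77/813, b=Δ4−h4·(2M4+M5)/6=31/813
t_q=7/2 → seg 1, τ=1/2; S=-2+514/813·τ+176/271·τ²+-229/813·τ³=-3375/2168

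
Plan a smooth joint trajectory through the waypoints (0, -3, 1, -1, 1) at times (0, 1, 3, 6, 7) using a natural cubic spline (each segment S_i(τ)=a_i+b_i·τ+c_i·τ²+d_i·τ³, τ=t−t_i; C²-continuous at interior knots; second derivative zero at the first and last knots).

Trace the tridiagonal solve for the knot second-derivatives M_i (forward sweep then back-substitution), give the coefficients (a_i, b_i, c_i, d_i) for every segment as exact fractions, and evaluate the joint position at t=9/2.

  seg 0: a=0 b=-4787/1182 c=0 d=1241/1182
  seg 1: a=-3 b=-532/591 c=1241/394 d=-2009/2364
  seg 2: a=1 b=887/591 c=-384/197 d=725/1773
  seg 3: a=-1 b=500/591 c=341/197 d=-341/591
S(9/2) = 387/1576

Δ: Δ0=-3, Δ1=2, Δ2=-2/3, Δ3=2
row 1: diag=6, rhs=30; c'=1/3, d'=5
row 2: denom=10−2·1/3=28/3; d'=(-16−2·5)/(28/3)=-39/14
row 3: denom=8−3·9/28=197/28; d'=(16−3·-39/14)/(197/28)=682/197
back: M3=682/197
back: M2=-39/14−9/28·682/197=-768/197
back: M1=5−1/3·-768/197=1241/197
M: M0=0, M1=1241/197, M2=-768/197, M3=682/197, M4=0
seg 0: a=0, c=M0/2=0, d=(M1−M0)/(6·1)=1241/1182, b=Δ0−h0·(2M0+M1)/6=-4787/1182
seg 1: a=-3, c=M1/2=1241/394, d=(M2−M1)/(6·2)=-2009/2364, b=Δ1−h1·(2M1+M2)/6=-532/591
seg 2: a=1, c=M2/2=-384/197, d=(M3−M2)/(6·3)=725/1773, b=Δ2−h2·(2M2+M3)/6=887/591
seg 3: a=-1, c=M3/2=341/197, d=(M4−M3)/(6·1)=-341/591, b=Δ3−h3·(2M3+M4)/6=500/591
t_q=9/2 → seg 2, τ=3/2; S=1+887/591·τ+-384/197·τ²+725/1773·τ³=387/1576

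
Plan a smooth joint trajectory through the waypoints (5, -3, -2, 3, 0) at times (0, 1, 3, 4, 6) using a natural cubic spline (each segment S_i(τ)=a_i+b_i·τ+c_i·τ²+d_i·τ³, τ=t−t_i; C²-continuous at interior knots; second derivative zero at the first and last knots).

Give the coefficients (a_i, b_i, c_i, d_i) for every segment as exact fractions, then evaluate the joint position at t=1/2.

  seg 0: a=5 b=-3437/372 c=0 d=461/372
  seg 1: a=-3 b=-1027/186 c=461/124 d=-263/744
  seg 2: a=-2 b=475/93 c=99/62 d=-317/186
  seg 3: a=3 b=593/186 c=-109/31 d=109/186
S(1/2) = 531/992

Δ: Δ0=-8, Δ1=1/2, Δ2=5, Δ3=-3/2
row 1: diag=6, rhs=51; c'=1/3, d'=17/2
row 2: denom=6−2·1/3=16/3; d'=(27−2·17/2)/(16/3)=15/8
row 3: denom=6−1·3/16=93/16; d'=(-39−1·15/8)/(93/16)=-218/31
back: M3=-218/31
back: M2=15/8−3/16·-218/31=99/31
back: M1=17/2−1/3·99/31=461/62
M: M0=0, M1=461/62, M2=99/31, M3=-218/31, M4=0
seg 0: a=5, c=M0/2=0, d=(M1−M0)/(6·1)=461/372, b=Δ0−h0·(2M0+M1)/6=-3437/372
seg 1: a=-3, c=M1/2=461/124, d=(M2−M1)/(6·2)=-263/744, b=Δ1−h1·(2M1+M2)/6=-1027/186
seg 2: a=-2, c=M2/2=99/62, d=(M3−M2)/(6·1)=-317/186, b=Δ2−h2·(2M2+M3)/6=475/93
seg 3: a=3, c=M3/2=-109/31, d=(M4−M3)/(6·2)=109/186, b=Δ3−h3·(2M3+M4)/6=593/186
t_q=1/2 → seg 0, τ=1/2; S=5+-3437/372·τ+0·τ²+461/372·τ³=531/992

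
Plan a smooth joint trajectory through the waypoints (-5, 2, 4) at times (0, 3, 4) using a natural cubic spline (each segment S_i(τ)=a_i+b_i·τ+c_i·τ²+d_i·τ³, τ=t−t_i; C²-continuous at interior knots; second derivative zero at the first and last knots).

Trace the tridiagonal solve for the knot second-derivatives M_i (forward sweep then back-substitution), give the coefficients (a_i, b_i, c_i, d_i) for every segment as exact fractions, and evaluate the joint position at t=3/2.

  seg 0: a=-5 b=59/24 c=0 d=-1/72
  seg 1: a=2 b=25/12 c=-1/8 d=1/24
S(3/2) = -87/64

Δ: Δ0=7/3, Δ1=2
row 1: diag=8, rhs=-2; c'=1/8, d'=-1/4
back: M1=-1/4
M: M0=0, M1=-1/4, M2=0
seg 0: a=-5, c=M0/2=0, d=(M1−M0)/(6·3)=-1/72, b=Δ0−h0·(2M0+M1)/6=59/24
seg 1: a=2, c=M1/2=-1/8, d=(M2−M1)/(6·1)=1/24, b=Δ1−h1·(2M1+M2)/6=25/12
t_q=3/2 → seg 0, τ=3/2; S=-5+59/24·τ+0·τ²+-1/72·τ³=-87/64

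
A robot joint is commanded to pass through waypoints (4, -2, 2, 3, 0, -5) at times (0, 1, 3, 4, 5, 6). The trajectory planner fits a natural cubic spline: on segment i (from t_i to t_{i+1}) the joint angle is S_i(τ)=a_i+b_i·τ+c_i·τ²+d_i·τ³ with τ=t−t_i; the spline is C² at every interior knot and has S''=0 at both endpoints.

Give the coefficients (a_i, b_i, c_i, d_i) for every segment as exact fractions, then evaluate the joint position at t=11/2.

Δ: Δ0=-6, Δ1=2, Δ2=1, Δ3=-3, Δ4=-5
row 1: diag=6, rhs=48; c'=1/3, d'=8
row 2: denom=6−2·1/3=16/3; d'=(-6−2·8)/(16/3)=-33/8
row 3: denom=4−1·3/16=61/16; d'=(-24−1·-33/8)/(61/16)=-318/61
row 4: denom=4−1·16/61=228/61; d'=(-12−1·-318/61)/(228/61)=-69/38
back: M4=-69/38
back: M3=-318/61−16/61·-69/38=-90/19
back: M2=-33/8−3/16·-90/19=-123/38
back: M1=8−1/3·-123/38=345/38
M: M0=0, M1=345/38, M2=-123/38, M3=-90/19, M4=-69/38, M5=0
seg 0: a=4, c=M0/2=0, d=(M1−M0)/(6·1)=115/76, b=Δ0−h0·(2M0+M1)/6=-571/76
seg 1: a=-2, c=M1/2=345/76, d=(M2−M1)/(6·2)=-39/38, b=Δ1−h1·(2M1+M2)/6=-113/38
seg 2: a=2, c=M2/2=-123/76, d=(M3−M2)/(6·1)=-1/4, b=Δ2−h2·(2M2+M3)/6=109/38
seg 3: a=3, c=M3/2=-45/19, d=(M4−M3)/(6·1)=37/76, b=Δ3−h3·(2M3+M4)/6=-85/76
seg 4: a=0, c=M4/2=-69/76, d=(M5−M4)/(6·1)=23/76, b=Δ4−h4·(2M4+M5)/6=-167/38
t_q=11/2 → seg 4, τ=1/2; S=0+-167/38·τ+-69/76·τ²+23/76·τ³=-1451/608

  seg 0: a=4 b=-571/76 c=0 d=115/76
  seg 1: a=-2 b=-113/38 c=345/76 d=-39/38
  seg 2: a=2 b=109/38 c=-123/76 d=-1/4
  seg 3: a=3 b=-85/76 c=-45/19 d=37/76
  seg 4: a=0 b=-167/38 c=-69/76 d=23/76
S(11/2) = -1451/608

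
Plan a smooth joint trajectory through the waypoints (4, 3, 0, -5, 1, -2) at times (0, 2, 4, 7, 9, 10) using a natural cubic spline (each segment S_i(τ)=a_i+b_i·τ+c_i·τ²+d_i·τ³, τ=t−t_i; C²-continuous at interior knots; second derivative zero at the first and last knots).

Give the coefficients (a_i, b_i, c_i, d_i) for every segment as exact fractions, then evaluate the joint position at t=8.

Δ: Δ0=-1/2, Δ1=-3/2, Δ2=-5/3, Δ3=3, Δ4=-3
row 1: diag=8, rhs=-6; c'=1/4, d'=-3/4
row 2: denom=10−2·1/4=19/2; d'=(-1−2·-3/4)/(19/2)=1/19
row 3: denom=10−3·6/19=172/19; d'=(28−3·1/19)/(172/19)=529/172
row 4: denom=6−2·19/86=239/43; d'=(-36−2·529/172)/(239/43)=-3625/478
back: M4=-3625/478
back: M3=529/172−19/86·-3625/478=2271/478
back: M2=1/19−6/19·2271/478=-346/239
back: M1=-3/4−1/4·-346/239=-371/956
M: M0=0, M1=-371/956, M2=-346/239, M3=2271/478, M4=-3625/478, M5=0
seg 0: a=4, c=M0/2=0, d=(M1−M0)/(6·2)=-371/11472, b=Δ0−h0·(2M0+M1)/6=-1063/2868
seg 1: a=3, c=M1/2=-371/1912, d=(M2−M1)/(6·2)=-1013/11472, b=Δ1−h1·(2M1+M2)/6=-544/717
seg 2: a=0, c=M2/2=-173/239, d=(M3−M2)/(6·3)=2963/8604, b=Δ2−h2·(2M2+M3)/6=-7441/2868
seg 3: a=-5, c=M3/2=2271/956, d=(M4−M3)/(6·2)=-737/717, b=Δ3−h3·(2M3+M4)/6=3385/1434
seg 4: a=1, c=M4/2=-3625/956, d=(M5−M4)/(6·1)=3625/2868, b=Δ4−h4·(2M4+M5)/6=-677/1434
t_q=8 → seg 3, τ=1; S=-5+3385/1434·τ+2271/956·τ²+-737/717·τ³=-1235/956

  seg 0: a=4 b=-1063/2868 c=0 d=-371/11472
  seg 1: a=3 b=-544/717 c=-371/1912 d=-1013/11472
  seg 2: a=0 b=-7441/2868 c=-173/239 d=2963/8604
  seg 3: a=-5 b=3385/1434 c=2271/956 d=-737/717
  seg 4: a=1 b=-677/1434 c=-3625/956 d=3625/2868
S(8) = -1235/956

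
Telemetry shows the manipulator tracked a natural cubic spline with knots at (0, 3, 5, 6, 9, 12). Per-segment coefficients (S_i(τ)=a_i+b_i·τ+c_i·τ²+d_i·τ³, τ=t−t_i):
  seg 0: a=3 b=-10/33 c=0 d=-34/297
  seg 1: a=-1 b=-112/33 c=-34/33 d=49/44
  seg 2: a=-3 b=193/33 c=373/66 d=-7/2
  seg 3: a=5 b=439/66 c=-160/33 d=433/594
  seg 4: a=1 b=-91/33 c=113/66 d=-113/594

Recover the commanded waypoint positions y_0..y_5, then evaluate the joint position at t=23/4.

y_0 = S_0(0) = a_0 = 3
y_1 = S_1(0) = a_1 = -1
y_2 = S_2(0) = a_2 = -3
y_3 = S_3(0) = a_3 = 5
y_4 = S_4(0) = a_4 = 1
y_5 = S_4(3) = 3
t_q=23/4 is in segment 2 (τ=3/4); S_2(τ)=4349/1408

y_0=3 y_1=-1 y_2=-3 y_3=5 y_4=1 y_5=3
S(23/4) = 4349/1408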